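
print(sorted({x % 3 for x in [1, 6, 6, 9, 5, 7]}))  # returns [0, 1, 2]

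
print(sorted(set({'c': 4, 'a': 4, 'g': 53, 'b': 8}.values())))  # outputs [4, 8, 53]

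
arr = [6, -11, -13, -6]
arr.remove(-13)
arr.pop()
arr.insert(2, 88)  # [6, -11, 88]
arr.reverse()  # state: [88, -11, 6]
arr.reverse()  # [6, -11, 88]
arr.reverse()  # [88, -11, 6]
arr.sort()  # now [-11, 6, 88]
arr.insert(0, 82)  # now [82, -11, 6, 88]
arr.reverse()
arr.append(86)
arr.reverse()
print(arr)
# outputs [86, 82, -11, 6, 88]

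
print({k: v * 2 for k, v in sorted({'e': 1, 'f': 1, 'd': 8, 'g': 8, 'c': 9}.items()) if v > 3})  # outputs {'c': 18, 'd': 16, 'g': 16}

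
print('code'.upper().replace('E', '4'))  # COD4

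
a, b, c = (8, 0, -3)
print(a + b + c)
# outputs 5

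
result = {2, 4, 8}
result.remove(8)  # {2, 4}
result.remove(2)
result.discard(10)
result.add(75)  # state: {4, 75}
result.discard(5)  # {4, 75}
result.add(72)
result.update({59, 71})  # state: {4, 59, 71, 72, 75}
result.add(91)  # {4, 59, 71, 72, 75, 91}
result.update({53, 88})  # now {4, 53, 59, 71, 72, 75, 88, 91}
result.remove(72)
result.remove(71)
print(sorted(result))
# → [4, 53, 59, 75, 88, 91]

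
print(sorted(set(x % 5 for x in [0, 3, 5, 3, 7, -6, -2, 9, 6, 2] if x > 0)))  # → [0, 1, 2, 3, 4]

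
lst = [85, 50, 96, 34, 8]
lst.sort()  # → [8, 34, 50, 85, 96]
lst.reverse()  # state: [96, 85, 50, 34, 8]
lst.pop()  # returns 8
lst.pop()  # 34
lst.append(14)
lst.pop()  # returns 14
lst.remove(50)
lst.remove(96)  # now [85]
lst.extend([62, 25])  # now [85, 62, 25]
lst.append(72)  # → [85, 62, 25, 72]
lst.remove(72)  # [85, 62, 25]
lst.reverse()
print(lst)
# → [25, 62, 85]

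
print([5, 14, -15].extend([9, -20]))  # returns None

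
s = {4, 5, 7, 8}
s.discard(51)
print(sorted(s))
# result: [4, 5, 7, 8]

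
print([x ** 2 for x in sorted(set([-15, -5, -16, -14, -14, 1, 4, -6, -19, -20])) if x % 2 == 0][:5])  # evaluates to [400, 256, 196, 36, 16]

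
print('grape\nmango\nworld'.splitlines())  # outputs ['grape', 'mango', 'world']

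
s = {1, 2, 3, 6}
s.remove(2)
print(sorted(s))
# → [1, 3, 6]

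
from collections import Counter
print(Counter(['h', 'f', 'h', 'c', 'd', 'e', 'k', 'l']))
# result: Counter({'h': 2, 'f': 1, 'c': 1, 'd': 1, 'e': 1, 'k': 1, 'l': 1})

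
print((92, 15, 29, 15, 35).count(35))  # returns 1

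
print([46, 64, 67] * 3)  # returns [46, 64, 67, 46, 64, 67, 46, 64, 67]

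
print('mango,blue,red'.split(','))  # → ['mango', 'blue', 'red']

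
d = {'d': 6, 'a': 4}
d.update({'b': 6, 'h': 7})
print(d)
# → {'d': 6, 'a': 4, 'b': 6, 'h': 7}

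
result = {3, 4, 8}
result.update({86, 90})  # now {3, 4, 8, 86, 90}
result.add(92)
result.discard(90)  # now {3, 4, 8, 86, 92}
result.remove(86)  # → {3, 4, 8, 92}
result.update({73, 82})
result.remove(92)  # {3, 4, 8, 73, 82}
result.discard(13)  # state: {3, 4, 8, 73, 82}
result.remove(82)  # {3, 4, 8, 73}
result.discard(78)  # {3, 4, 8, 73}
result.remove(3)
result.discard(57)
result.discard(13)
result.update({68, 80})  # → {4, 8, 68, 73, 80}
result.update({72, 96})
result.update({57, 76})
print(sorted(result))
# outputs [4, 8, 57, 68, 72, 73, 76, 80, 96]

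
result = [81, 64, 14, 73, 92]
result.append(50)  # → [81, 64, 14, 73, 92, 50]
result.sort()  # [14, 50, 64, 73, 81, 92]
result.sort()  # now [14, 50, 64, 73, 81, 92]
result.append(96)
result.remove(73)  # [14, 50, 64, 81, 92, 96]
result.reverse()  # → [96, 92, 81, 64, 50, 14]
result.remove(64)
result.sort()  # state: [14, 50, 81, 92, 96]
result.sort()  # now [14, 50, 81, 92, 96]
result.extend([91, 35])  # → [14, 50, 81, 92, 96, 91, 35]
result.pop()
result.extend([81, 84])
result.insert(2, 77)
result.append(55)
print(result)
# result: [14, 50, 77, 81, 92, 96, 91, 81, 84, 55]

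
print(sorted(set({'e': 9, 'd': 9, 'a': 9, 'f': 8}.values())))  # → [8, 9]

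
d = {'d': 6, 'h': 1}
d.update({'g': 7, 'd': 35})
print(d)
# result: {'d': 35, 'h': 1, 'g': 7}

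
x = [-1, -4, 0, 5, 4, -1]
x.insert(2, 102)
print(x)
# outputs [-1, -4, 102, 0, 5, 4, -1]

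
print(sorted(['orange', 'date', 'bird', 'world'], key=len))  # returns ['date', 'bird', 'world', 'orange']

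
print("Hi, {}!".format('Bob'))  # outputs Hi, Bob!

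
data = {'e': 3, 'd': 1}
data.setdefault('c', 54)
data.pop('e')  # 3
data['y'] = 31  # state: {'d': 1, 'c': 54, 'y': 31}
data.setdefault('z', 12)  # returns 12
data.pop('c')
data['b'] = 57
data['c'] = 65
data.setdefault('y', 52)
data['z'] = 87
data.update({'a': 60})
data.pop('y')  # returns 31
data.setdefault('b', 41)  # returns 57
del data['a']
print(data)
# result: {'d': 1, 'z': 87, 'b': 57, 'c': 65}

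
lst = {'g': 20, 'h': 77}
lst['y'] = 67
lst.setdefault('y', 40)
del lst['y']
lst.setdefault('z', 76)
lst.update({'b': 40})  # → {'g': 20, 'h': 77, 'z': 76, 'b': 40}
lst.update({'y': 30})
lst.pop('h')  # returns 77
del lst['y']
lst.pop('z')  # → 76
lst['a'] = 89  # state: {'g': 20, 'b': 40, 'a': 89}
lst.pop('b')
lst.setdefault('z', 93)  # 93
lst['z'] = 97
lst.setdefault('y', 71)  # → 71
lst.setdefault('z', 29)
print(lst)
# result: {'g': 20, 'a': 89, 'z': 97, 'y': 71}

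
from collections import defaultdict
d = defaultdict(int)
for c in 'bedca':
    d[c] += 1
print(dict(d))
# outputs {'b': 1, 'e': 1, 'd': 1, 'c': 1, 'a': 1}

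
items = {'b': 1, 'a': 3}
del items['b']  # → {'a': 3}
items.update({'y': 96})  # {'a': 3, 'y': 96}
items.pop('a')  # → 3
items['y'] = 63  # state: {'y': 63}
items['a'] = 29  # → {'y': 63, 'a': 29}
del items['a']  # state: {'y': 63}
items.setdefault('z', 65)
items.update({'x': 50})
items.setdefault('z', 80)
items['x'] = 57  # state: {'y': 63, 'z': 65, 'x': 57}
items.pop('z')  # 65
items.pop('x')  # 57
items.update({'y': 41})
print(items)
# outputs {'y': 41}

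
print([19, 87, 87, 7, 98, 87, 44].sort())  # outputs None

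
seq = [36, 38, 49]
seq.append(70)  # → [36, 38, 49, 70]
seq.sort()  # [36, 38, 49, 70]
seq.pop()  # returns 70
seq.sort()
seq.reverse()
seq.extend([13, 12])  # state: [49, 38, 36, 13, 12]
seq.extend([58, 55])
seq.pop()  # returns 55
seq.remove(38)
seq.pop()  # 58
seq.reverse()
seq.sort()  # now [12, 13, 36, 49]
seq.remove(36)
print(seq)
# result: [12, 13, 49]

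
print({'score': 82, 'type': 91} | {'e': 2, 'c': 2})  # {'score': 82, 'type': 91, 'e': 2, 'c': 2}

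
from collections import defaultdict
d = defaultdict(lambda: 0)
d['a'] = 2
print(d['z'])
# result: 0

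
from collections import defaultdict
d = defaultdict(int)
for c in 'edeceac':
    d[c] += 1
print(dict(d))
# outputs {'e': 3, 'd': 1, 'c': 2, 'a': 1}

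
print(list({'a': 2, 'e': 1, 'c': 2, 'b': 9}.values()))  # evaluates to [2, 1, 2, 9]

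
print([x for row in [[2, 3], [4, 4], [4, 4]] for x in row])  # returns [2, 3, 4, 4, 4, 4]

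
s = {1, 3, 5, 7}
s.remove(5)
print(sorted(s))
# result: [1, 3, 7]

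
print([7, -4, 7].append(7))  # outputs None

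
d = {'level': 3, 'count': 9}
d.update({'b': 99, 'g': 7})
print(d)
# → {'level': 3, 'count': 9, 'b': 99, 'g': 7}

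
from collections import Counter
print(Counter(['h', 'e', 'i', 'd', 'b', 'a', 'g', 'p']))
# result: Counter({'h': 1, 'e': 1, 'i': 1, 'd': 1, 'b': 1, 'a': 1, 'g': 1, 'p': 1})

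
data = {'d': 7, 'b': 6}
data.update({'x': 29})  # {'d': 7, 'b': 6, 'x': 29}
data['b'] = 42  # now {'d': 7, 'b': 42, 'x': 29}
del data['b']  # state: {'d': 7, 'x': 29}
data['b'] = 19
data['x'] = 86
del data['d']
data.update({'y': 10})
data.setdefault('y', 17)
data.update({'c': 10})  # {'x': 86, 'b': 19, 'y': 10, 'c': 10}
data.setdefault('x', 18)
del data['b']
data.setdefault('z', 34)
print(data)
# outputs {'x': 86, 'y': 10, 'c': 10, 'z': 34}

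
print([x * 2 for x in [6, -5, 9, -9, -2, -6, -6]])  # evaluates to [12, -10, 18, -18, -4, -12, -12]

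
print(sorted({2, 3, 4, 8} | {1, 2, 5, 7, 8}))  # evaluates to [1, 2, 3, 4, 5, 7, 8]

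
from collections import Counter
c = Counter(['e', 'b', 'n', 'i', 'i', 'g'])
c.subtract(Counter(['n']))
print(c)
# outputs Counter({'i': 2, 'e': 1, 'b': 1, 'g': 1, 'n': 0})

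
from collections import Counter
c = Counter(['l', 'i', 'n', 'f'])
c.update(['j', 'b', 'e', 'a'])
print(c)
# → Counter({'l': 1, 'i': 1, 'n': 1, 'f': 1, 'j': 1, 'b': 1, 'e': 1, 'a': 1})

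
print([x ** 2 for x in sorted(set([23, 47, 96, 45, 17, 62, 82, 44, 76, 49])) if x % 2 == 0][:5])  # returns [1936, 3844, 5776, 6724, 9216]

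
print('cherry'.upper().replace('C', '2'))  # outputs 2HERRY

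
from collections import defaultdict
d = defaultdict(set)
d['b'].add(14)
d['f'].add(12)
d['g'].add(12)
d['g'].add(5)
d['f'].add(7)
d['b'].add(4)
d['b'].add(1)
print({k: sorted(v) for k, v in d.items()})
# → {'b': [1, 4, 14], 'f': [7, 12], 'g': [5, 12]}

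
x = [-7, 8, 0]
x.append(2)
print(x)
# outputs [-7, 8, 0, 2]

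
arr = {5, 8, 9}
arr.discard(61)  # {5, 8, 9}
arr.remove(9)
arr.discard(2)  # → {5, 8}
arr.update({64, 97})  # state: {5, 8, 64, 97}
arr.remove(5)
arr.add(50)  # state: {8, 50, 64, 97}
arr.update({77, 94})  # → {8, 50, 64, 77, 94, 97}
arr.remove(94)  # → {8, 50, 64, 77, 97}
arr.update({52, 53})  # {8, 50, 52, 53, 64, 77, 97}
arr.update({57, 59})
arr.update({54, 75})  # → {8, 50, 52, 53, 54, 57, 59, 64, 75, 77, 97}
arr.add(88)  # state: {8, 50, 52, 53, 54, 57, 59, 64, 75, 77, 88, 97}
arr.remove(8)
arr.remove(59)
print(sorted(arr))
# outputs [50, 52, 53, 54, 57, 64, 75, 77, 88, 97]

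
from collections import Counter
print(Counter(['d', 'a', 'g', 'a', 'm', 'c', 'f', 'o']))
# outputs Counter({'a': 2, 'd': 1, 'g': 1, 'm': 1, 'c': 1, 'f': 1, 'o': 1})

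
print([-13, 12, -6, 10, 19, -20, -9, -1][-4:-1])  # [19, -20, -9]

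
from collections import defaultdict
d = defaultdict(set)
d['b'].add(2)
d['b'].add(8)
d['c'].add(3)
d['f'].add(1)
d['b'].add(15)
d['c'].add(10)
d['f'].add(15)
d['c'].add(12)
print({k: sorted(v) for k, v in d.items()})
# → {'b': [2, 8, 15], 'c': [3, 10, 12], 'f': [1, 15]}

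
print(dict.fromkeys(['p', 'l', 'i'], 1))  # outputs {'p': 1, 'l': 1, 'i': 1}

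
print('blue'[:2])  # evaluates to bl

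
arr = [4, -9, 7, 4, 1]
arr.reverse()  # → [1, 4, 7, -9, 4]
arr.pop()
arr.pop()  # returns -9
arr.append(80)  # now [1, 4, 7, 80]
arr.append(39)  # [1, 4, 7, 80, 39]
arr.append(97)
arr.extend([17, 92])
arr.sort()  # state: [1, 4, 7, 17, 39, 80, 92, 97]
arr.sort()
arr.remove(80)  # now [1, 4, 7, 17, 39, 92, 97]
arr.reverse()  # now [97, 92, 39, 17, 7, 4, 1]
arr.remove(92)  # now [97, 39, 17, 7, 4, 1]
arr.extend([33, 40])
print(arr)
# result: [97, 39, 17, 7, 4, 1, 33, 40]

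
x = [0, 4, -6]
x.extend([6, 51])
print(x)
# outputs [0, 4, -6, 6, 51]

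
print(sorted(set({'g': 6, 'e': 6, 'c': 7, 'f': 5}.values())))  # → [5, 6, 7]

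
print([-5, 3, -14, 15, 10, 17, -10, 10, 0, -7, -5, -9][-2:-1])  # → [-5]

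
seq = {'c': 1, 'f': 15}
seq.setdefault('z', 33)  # 33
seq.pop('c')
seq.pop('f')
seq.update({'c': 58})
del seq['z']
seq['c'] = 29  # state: {'c': 29}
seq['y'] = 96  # {'c': 29, 'y': 96}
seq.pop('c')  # 29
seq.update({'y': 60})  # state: {'y': 60}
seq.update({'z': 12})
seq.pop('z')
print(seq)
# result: {'y': 60}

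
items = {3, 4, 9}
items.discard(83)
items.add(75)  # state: {3, 4, 9, 75}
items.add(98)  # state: {3, 4, 9, 75, 98}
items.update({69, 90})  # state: {3, 4, 9, 69, 75, 90, 98}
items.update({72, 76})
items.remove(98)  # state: {3, 4, 9, 69, 72, 75, 76, 90}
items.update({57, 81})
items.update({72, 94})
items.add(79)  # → {3, 4, 9, 57, 69, 72, 75, 76, 79, 81, 90, 94}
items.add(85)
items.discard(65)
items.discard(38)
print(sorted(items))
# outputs [3, 4, 9, 57, 69, 72, 75, 76, 79, 81, 85, 90, 94]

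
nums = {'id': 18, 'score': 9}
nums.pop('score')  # 9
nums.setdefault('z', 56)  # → 56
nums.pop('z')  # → 56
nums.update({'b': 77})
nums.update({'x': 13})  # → {'id': 18, 'b': 77, 'x': 13}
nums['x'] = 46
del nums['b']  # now {'id': 18, 'x': 46}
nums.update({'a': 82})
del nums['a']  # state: {'id': 18, 'x': 46}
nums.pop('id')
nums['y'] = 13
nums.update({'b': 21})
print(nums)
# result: {'x': 46, 'y': 13, 'b': 21}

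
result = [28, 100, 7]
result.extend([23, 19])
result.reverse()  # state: [19, 23, 7, 100, 28]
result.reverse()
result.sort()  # [7, 19, 23, 28, 100]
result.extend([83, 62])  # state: [7, 19, 23, 28, 100, 83, 62]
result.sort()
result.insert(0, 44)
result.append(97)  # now [44, 7, 19, 23, 28, 62, 83, 100, 97]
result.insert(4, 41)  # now [44, 7, 19, 23, 41, 28, 62, 83, 100, 97]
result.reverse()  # [97, 100, 83, 62, 28, 41, 23, 19, 7, 44]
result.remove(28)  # [97, 100, 83, 62, 41, 23, 19, 7, 44]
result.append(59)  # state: [97, 100, 83, 62, 41, 23, 19, 7, 44, 59]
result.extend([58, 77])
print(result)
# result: [97, 100, 83, 62, 41, 23, 19, 7, 44, 59, 58, 77]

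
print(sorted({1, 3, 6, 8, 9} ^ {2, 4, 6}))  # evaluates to [1, 2, 3, 4, 8, 9]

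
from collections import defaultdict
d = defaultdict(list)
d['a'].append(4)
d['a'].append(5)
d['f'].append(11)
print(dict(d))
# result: {'a': [4, 5], 'f': [11]}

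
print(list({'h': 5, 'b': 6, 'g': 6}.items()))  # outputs [('h', 5), ('b', 6), ('g', 6)]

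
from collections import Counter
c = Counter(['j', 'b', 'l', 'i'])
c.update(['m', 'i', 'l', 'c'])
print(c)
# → Counter({'l': 2, 'i': 2, 'j': 1, 'b': 1, 'm': 1, 'c': 1})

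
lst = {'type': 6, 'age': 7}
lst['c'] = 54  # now {'type': 6, 'age': 7, 'c': 54}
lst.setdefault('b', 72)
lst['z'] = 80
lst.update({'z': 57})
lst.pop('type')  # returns 6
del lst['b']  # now {'age': 7, 'c': 54, 'z': 57}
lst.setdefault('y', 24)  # 24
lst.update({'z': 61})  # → {'age': 7, 'c': 54, 'z': 61, 'y': 24}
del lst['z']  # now {'age': 7, 'c': 54, 'y': 24}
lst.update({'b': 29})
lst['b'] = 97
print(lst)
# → {'age': 7, 'c': 54, 'y': 24, 'b': 97}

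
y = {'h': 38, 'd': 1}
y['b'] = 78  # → {'h': 38, 'd': 1, 'b': 78}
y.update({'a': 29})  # {'h': 38, 'd': 1, 'b': 78, 'a': 29}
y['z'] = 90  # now {'h': 38, 'd': 1, 'b': 78, 'a': 29, 'z': 90}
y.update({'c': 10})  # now {'h': 38, 'd': 1, 'b': 78, 'a': 29, 'z': 90, 'c': 10}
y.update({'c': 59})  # {'h': 38, 'd': 1, 'b': 78, 'a': 29, 'z': 90, 'c': 59}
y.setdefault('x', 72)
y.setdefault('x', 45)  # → 72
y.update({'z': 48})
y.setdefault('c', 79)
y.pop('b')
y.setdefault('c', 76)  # 59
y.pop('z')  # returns 48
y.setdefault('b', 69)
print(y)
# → {'h': 38, 'd': 1, 'a': 29, 'c': 59, 'x': 72, 'b': 69}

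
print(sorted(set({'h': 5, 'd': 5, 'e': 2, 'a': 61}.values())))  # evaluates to [2, 5, 61]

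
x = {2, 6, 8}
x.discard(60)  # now {2, 6, 8}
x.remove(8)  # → {2, 6}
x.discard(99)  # {2, 6}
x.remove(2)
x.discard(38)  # {6}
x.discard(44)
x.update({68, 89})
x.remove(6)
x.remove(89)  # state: {68}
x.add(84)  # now {68, 84}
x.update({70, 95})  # {68, 70, 84, 95}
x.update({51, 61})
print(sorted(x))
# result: [51, 61, 68, 70, 84, 95]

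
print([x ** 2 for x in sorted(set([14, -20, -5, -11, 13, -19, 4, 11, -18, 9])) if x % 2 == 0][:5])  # [400, 324, 16, 196]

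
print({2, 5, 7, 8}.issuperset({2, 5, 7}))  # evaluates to True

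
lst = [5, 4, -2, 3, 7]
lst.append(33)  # [5, 4, -2, 3, 7, 33]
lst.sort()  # [-2, 3, 4, 5, 7, 33]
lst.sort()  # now [-2, 3, 4, 5, 7, 33]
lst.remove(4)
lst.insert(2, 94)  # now [-2, 3, 94, 5, 7, 33]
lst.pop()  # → 33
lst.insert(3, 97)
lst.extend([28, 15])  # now [-2, 3, 94, 97, 5, 7, 28, 15]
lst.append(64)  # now [-2, 3, 94, 97, 5, 7, 28, 15, 64]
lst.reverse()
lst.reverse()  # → [-2, 3, 94, 97, 5, 7, 28, 15, 64]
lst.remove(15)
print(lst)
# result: [-2, 3, 94, 97, 5, 7, 28, 64]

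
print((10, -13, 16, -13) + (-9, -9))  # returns (10, -13, 16, -13, -9, -9)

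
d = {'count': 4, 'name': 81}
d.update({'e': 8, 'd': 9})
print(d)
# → {'count': 4, 'name': 81, 'e': 8, 'd': 9}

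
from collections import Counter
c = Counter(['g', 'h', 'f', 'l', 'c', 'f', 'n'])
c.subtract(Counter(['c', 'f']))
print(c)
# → Counter({'g': 1, 'h': 1, 'f': 1, 'l': 1, 'n': 1, 'c': 0})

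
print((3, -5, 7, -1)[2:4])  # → (7, -1)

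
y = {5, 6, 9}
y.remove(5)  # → {6, 9}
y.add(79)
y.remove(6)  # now {9, 79}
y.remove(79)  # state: {9}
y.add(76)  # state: {9, 76}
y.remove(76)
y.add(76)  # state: {9, 76}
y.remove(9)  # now {76}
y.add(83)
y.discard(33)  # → {76, 83}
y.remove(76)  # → {83}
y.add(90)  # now {83, 90}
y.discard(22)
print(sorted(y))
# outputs [83, 90]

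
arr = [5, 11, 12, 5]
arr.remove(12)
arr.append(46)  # [5, 11, 5, 46]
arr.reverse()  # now [46, 5, 11, 5]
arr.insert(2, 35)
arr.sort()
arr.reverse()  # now [46, 35, 11, 5, 5]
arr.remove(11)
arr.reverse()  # [5, 5, 35, 46]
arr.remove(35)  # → [5, 5, 46]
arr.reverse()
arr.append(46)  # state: [46, 5, 5, 46]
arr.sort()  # [5, 5, 46, 46]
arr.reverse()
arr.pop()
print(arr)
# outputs [46, 46, 5]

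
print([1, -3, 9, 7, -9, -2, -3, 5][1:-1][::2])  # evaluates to [-3, 7, -2]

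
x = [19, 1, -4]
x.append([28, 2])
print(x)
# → [19, 1, -4, [28, 2]]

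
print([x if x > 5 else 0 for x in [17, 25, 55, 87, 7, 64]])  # [17, 25, 55, 87, 7, 64]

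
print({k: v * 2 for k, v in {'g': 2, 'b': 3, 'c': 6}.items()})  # {'g': 4, 'b': 6, 'c': 12}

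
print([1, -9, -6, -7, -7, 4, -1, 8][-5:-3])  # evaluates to [-7, -7]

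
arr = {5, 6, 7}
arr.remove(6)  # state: {5, 7}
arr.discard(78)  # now {5, 7}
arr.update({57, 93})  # {5, 7, 57, 93}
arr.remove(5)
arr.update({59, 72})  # {7, 57, 59, 72, 93}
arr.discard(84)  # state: {7, 57, 59, 72, 93}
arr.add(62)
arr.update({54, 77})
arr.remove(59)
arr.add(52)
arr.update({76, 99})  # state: {7, 52, 54, 57, 62, 72, 76, 77, 93, 99}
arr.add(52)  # {7, 52, 54, 57, 62, 72, 76, 77, 93, 99}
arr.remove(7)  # {52, 54, 57, 62, 72, 76, 77, 93, 99}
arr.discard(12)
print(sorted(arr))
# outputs [52, 54, 57, 62, 72, 76, 77, 93, 99]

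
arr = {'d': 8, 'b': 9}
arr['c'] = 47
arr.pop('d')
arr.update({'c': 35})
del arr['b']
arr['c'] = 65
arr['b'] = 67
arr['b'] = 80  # {'c': 65, 'b': 80}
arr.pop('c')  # 65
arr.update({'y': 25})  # {'b': 80, 'y': 25}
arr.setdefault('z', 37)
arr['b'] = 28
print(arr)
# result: {'b': 28, 'y': 25, 'z': 37}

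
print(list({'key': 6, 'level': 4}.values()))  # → [6, 4]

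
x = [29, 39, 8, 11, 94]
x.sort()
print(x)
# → [8, 11, 29, 39, 94]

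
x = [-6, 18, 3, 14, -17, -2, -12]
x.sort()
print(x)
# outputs [-17, -12, -6, -2, 3, 14, 18]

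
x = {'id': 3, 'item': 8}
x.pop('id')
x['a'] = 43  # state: {'item': 8, 'a': 43}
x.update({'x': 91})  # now {'item': 8, 'a': 43, 'x': 91}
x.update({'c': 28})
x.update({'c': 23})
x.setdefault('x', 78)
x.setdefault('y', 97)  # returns 97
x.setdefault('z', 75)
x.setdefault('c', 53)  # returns 23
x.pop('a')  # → 43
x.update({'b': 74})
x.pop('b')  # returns 74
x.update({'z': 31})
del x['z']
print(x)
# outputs {'item': 8, 'x': 91, 'c': 23, 'y': 97}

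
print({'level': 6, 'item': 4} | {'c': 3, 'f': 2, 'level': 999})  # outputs {'level': 999, 'item': 4, 'c': 3, 'f': 2}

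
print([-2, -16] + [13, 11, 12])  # [-2, -16, 13, 11, 12]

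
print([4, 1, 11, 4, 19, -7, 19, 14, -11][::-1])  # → [-11, 14, 19, -7, 19, 4, 11, 1, 4]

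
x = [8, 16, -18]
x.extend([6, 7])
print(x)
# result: [8, 16, -18, 6, 7]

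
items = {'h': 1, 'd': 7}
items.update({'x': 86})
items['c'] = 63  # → {'h': 1, 'd': 7, 'x': 86, 'c': 63}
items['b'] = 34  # {'h': 1, 'd': 7, 'x': 86, 'c': 63, 'b': 34}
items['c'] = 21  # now {'h': 1, 'd': 7, 'x': 86, 'c': 21, 'b': 34}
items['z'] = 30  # {'h': 1, 'd': 7, 'x': 86, 'c': 21, 'b': 34, 'z': 30}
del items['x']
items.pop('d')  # 7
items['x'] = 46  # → {'h': 1, 'c': 21, 'b': 34, 'z': 30, 'x': 46}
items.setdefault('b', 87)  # 34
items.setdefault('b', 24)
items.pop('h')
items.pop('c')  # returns 21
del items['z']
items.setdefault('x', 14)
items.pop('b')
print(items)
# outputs {'x': 46}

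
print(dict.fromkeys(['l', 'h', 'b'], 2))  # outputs {'l': 2, 'h': 2, 'b': 2}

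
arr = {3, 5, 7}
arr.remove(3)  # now {5, 7}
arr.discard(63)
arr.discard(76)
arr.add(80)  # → {5, 7, 80}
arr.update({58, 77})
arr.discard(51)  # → {5, 7, 58, 77, 80}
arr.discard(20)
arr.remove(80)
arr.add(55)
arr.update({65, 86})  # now {5, 7, 55, 58, 65, 77, 86}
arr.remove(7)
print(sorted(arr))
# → [5, 55, 58, 65, 77, 86]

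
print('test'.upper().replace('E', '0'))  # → T0ST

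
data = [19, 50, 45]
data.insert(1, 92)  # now [19, 92, 50, 45]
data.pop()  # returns 45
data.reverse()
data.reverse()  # [19, 92, 50]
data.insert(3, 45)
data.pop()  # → 45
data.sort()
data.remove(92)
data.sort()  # [19, 50]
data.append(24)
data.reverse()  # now [24, 50, 19]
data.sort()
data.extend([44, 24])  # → [19, 24, 50, 44, 24]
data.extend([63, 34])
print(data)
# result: [19, 24, 50, 44, 24, 63, 34]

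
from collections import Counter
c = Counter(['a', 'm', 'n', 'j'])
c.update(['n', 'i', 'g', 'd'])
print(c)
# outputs Counter({'n': 2, 'a': 1, 'm': 1, 'j': 1, 'i': 1, 'g': 1, 'd': 1})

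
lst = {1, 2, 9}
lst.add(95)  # {1, 2, 9, 95}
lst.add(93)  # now {1, 2, 9, 93, 95}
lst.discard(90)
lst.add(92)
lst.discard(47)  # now {1, 2, 9, 92, 93, 95}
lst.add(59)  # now {1, 2, 9, 59, 92, 93, 95}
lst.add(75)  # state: {1, 2, 9, 59, 75, 92, 93, 95}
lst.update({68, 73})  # {1, 2, 9, 59, 68, 73, 75, 92, 93, 95}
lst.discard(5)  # {1, 2, 9, 59, 68, 73, 75, 92, 93, 95}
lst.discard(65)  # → {1, 2, 9, 59, 68, 73, 75, 92, 93, 95}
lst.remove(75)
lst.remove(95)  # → {1, 2, 9, 59, 68, 73, 92, 93}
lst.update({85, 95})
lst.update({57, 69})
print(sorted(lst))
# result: [1, 2, 9, 57, 59, 68, 69, 73, 85, 92, 93, 95]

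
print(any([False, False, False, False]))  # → False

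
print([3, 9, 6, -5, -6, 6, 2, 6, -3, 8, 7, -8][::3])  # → [3, -5, 2, 8]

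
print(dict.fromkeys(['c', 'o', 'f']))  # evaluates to {'c': None, 'o': None, 'f': None}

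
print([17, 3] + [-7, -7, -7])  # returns [17, 3, -7, -7, -7]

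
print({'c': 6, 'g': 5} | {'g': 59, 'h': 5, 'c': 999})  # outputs {'c': 999, 'g': 59, 'h': 5}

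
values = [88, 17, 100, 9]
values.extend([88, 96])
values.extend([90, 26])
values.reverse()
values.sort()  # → [9, 17, 26, 88, 88, 90, 96, 100]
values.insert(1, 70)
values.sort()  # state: [9, 17, 26, 70, 88, 88, 90, 96, 100]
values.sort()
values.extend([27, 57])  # [9, 17, 26, 70, 88, 88, 90, 96, 100, 27, 57]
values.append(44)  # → [9, 17, 26, 70, 88, 88, 90, 96, 100, 27, 57, 44]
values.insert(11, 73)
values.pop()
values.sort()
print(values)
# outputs [9, 17, 26, 27, 57, 70, 73, 88, 88, 90, 96, 100]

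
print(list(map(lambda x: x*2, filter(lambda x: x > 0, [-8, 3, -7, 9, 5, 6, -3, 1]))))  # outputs [6, 18, 10, 12, 2]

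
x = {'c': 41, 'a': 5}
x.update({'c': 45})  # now {'c': 45, 'a': 5}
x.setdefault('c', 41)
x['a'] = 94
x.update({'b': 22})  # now {'c': 45, 'a': 94, 'b': 22}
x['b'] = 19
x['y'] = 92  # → {'c': 45, 'a': 94, 'b': 19, 'y': 92}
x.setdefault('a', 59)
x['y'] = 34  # {'c': 45, 'a': 94, 'b': 19, 'y': 34}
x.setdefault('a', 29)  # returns 94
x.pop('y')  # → 34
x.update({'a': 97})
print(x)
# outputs {'c': 45, 'a': 97, 'b': 19}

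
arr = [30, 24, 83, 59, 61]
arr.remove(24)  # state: [30, 83, 59, 61]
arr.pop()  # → 61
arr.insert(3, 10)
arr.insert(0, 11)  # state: [11, 30, 83, 59, 10]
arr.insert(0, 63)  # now [63, 11, 30, 83, 59, 10]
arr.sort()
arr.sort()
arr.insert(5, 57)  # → [10, 11, 30, 59, 63, 57, 83]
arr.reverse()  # [83, 57, 63, 59, 30, 11, 10]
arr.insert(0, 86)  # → [86, 83, 57, 63, 59, 30, 11, 10]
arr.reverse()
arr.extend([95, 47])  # [10, 11, 30, 59, 63, 57, 83, 86, 95, 47]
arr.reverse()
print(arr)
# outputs [47, 95, 86, 83, 57, 63, 59, 30, 11, 10]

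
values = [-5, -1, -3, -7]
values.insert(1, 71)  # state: [-5, 71, -1, -3, -7]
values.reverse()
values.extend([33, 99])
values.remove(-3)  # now [-7, -1, 71, -5, 33, 99]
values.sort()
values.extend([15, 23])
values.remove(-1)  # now [-7, -5, 33, 71, 99, 15, 23]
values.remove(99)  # [-7, -5, 33, 71, 15, 23]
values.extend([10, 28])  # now [-7, -5, 33, 71, 15, 23, 10, 28]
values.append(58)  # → [-7, -5, 33, 71, 15, 23, 10, 28, 58]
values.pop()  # 58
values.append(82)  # [-7, -5, 33, 71, 15, 23, 10, 28, 82]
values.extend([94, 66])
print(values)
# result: [-7, -5, 33, 71, 15, 23, 10, 28, 82, 94, 66]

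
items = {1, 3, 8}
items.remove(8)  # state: {1, 3}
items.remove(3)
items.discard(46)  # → {1}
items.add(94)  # {1, 94}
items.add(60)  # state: {1, 60, 94}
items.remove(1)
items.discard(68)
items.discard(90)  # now {60, 94}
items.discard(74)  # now {60, 94}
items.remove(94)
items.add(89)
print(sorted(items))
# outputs [60, 89]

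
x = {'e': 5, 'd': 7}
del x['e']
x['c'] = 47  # {'d': 7, 'c': 47}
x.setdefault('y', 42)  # 42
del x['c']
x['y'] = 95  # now {'d': 7, 'y': 95}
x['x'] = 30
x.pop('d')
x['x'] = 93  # {'y': 95, 'x': 93}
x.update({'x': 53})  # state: {'y': 95, 'x': 53}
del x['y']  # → {'x': 53}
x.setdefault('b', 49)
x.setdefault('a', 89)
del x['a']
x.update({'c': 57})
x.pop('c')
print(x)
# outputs {'x': 53, 'b': 49}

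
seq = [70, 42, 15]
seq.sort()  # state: [15, 42, 70]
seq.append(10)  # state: [15, 42, 70, 10]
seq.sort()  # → [10, 15, 42, 70]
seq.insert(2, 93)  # [10, 15, 93, 42, 70]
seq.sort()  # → [10, 15, 42, 70, 93]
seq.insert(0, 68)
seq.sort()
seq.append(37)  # [10, 15, 42, 68, 70, 93, 37]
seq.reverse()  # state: [37, 93, 70, 68, 42, 15, 10]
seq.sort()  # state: [10, 15, 37, 42, 68, 70, 93]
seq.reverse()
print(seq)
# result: [93, 70, 68, 42, 37, 15, 10]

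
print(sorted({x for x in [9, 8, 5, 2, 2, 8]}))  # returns [2, 5, 8, 9]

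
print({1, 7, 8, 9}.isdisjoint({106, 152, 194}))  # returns True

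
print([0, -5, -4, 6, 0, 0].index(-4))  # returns 2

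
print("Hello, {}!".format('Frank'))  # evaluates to Hello, Frank!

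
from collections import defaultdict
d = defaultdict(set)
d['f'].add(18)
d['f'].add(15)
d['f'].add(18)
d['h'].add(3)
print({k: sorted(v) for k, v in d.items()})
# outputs {'f': [15, 18], 'h': [3]}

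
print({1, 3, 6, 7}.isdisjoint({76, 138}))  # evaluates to True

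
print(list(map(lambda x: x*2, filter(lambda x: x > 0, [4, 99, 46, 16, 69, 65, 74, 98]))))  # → [8, 198, 92, 32, 138, 130, 148, 196]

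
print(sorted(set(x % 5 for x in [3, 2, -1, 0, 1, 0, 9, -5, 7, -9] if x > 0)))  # [1, 2, 3, 4]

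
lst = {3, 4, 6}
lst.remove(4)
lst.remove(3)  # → {6}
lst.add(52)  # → {6, 52}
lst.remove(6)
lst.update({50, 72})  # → {50, 52, 72}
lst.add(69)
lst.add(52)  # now {50, 52, 69, 72}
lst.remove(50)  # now {52, 69, 72}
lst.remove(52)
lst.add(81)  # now {69, 72, 81}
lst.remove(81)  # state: {69, 72}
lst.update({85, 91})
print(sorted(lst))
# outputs [69, 72, 85, 91]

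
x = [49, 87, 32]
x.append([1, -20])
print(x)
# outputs [49, 87, 32, [1, -20]]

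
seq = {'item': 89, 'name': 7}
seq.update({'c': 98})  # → {'item': 89, 'name': 7, 'c': 98}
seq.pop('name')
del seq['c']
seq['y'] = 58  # {'item': 89, 'y': 58}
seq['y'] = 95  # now {'item': 89, 'y': 95}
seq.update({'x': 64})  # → {'item': 89, 'y': 95, 'x': 64}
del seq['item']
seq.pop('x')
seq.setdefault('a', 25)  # 25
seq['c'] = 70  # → {'y': 95, 'a': 25, 'c': 70}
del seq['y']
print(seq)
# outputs {'a': 25, 'c': 70}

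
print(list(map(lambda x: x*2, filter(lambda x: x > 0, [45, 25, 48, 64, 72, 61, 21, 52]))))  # [90, 50, 96, 128, 144, 122, 42, 104]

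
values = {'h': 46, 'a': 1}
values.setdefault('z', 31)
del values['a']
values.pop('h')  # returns 46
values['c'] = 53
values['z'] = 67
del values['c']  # {'z': 67}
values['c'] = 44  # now {'z': 67, 'c': 44}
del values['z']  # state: {'c': 44}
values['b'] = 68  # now {'c': 44, 'b': 68}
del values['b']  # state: {'c': 44}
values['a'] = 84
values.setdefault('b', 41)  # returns 41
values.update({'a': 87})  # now {'c': 44, 'a': 87, 'b': 41}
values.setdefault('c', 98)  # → 44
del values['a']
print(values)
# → {'c': 44, 'b': 41}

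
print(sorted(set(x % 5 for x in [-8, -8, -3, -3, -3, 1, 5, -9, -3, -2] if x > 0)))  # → [0, 1]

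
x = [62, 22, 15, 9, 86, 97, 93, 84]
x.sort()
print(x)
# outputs [9, 15, 22, 62, 84, 86, 93, 97]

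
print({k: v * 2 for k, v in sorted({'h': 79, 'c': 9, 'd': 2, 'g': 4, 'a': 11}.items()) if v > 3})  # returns {'a': 22, 'c': 18, 'g': 8, 'h': 158}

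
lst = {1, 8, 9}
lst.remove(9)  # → {1, 8}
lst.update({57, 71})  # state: {1, 8, 57, 71}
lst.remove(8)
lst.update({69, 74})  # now {1, 57, 69, 71, 74}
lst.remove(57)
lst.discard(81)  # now {1, 69, 71, 74}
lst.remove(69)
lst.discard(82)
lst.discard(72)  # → {1, 71, 74}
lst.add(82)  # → {1, 71, 74, 82}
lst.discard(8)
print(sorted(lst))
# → [1, 71, 74, 82]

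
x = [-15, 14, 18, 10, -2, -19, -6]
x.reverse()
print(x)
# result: [-6, -19, -2, 10, 18, 14, -15]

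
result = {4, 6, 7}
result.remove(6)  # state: {4, 7}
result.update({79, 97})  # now {4, 7, 79, 97}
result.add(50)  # {4, 7, 50, 79, 97}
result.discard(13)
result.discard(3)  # {4, 7, 50, 79, 97}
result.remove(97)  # {4, 7, 50, 79}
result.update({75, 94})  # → {4, 7, 50, 75, 79, 94}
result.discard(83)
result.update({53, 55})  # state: {4, 7, 50, 53, 55, 75, 79, 94}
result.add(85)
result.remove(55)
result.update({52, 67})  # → {4, 7, 50, 52, 53, 67, 75, 79, 85, 94}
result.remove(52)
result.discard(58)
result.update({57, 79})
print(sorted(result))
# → [4, 7, 50, 53, 57, 67, 75, 79, 85, 94]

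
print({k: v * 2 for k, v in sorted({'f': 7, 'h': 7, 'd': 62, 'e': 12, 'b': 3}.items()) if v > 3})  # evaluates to {'d': 124, 'e': 24, 'f': 14, 'h': 14}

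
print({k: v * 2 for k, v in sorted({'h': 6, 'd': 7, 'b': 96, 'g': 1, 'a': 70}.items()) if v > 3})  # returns {'a': 140, 'b': 192, 'd': 14, 'h': 12}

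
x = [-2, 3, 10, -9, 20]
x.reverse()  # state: [20, -9, 10, 3, -2]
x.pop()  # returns -2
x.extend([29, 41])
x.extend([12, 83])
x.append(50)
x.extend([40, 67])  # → [20, -9, 10, 3, 29, 41, 12, 83, 50, 40, 67]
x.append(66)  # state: [20, -9, 10, 3, 29, 41, 12, 83, 50, 40, 67, 66]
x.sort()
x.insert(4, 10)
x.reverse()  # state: [83, 67, 66, 50, 41, 40, 29, 20, 10, 12, 10, 3, -9]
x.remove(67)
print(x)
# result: [83, 66, 50, 41, 40, 29, 20, 10, 12, 10, 3, -9]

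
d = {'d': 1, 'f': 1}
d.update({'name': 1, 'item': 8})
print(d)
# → {'d': 1, 'f': 1, 'name': 1, 'item': 8}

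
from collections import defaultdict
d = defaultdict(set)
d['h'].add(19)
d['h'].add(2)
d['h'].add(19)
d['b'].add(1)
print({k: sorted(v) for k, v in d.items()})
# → {'h': [2, 19], 'b': [1]}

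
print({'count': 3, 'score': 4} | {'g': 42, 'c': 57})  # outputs {'count': 3, 'score': 4, 'g': 42, 'c': 57}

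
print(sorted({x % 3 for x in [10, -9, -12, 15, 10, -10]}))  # [0, 1, 2]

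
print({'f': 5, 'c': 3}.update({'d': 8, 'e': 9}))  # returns None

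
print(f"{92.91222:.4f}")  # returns 92.9122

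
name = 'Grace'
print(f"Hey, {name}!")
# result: Hey, Grace!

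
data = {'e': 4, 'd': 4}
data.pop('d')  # 4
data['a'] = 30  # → {'e': 4, 'a': 30}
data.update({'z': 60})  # {'e': 4, 'a': 30, 'z': 60}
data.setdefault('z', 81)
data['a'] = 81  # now {'e': 4, 'a': 81, 'z': 60}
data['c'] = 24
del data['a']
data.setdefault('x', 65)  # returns 65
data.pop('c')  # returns 24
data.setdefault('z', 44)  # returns 60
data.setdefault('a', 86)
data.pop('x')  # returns 65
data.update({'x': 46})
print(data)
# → {'e': 4, 'z': 60, 'a': 86, 'x': 46}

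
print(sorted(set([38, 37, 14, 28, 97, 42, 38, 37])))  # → [14, 28, 37, 38, 42, 97]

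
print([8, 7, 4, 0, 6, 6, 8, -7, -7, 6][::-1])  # [6, -7, -7, 8, 6, 6, 0, 4, 7, 8]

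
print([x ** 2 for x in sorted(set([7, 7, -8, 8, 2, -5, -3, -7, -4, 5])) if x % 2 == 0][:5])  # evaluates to [64, 16, 4, 64]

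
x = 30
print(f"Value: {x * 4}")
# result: Value: 120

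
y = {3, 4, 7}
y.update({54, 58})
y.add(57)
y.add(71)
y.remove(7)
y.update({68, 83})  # {3, 4, 54, 57, 58, 68, 71, 83}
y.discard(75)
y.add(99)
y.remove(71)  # {3, 4, 54, 57, 58, 68, 83, 99}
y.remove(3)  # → {4, 54, 57, 58, 68, 83, 99}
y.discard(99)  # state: {4, 54, 57, 58, 68, 83}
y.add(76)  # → {4, 54, 57, 58, 68, 76, 83}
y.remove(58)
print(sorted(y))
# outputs [4, 54, 57, 68, 76, 83]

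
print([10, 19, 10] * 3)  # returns [10, 19, 10, 10, 19, 10, 10, 19, 10]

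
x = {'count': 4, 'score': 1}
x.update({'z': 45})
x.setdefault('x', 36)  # 36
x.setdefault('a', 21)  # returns 21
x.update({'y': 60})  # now {'count': 4, 'score': 1, 'z': 45, 'x': 36, 'a': 21, 'y': 60}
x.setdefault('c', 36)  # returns 36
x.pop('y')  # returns 60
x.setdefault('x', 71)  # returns 36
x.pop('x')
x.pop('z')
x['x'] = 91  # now {'count': 4, 'score': 1, 'a': 21, 'c': 36, 'x': 91}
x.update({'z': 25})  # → {'count': 4, 'score': 1, 'a': 21, 'c': 36, 'x': 91, 'z': 25}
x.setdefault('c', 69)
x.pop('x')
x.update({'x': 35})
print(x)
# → {'count': 4, 'score': 1, 'a': 21, 'c': 36, 'z': 25, 'x': 35}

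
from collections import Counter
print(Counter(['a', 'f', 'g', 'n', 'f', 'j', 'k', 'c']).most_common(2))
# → [('f', 2), ('a', 1)]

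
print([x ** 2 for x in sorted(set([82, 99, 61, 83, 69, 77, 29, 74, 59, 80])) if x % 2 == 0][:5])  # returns [5476, 6400, 6724]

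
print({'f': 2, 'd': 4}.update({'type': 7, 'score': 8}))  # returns None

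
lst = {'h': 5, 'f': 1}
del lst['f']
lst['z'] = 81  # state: {'h': 5, 'z': 81}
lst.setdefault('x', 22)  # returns 22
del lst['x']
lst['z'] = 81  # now {'h': 5, 'z': 81}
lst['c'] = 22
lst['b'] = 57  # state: {'h': 5, 'z': 81, 'c': 22, 'b': 57}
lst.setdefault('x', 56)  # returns 56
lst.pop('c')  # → 22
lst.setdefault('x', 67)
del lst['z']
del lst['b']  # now {'h': 5, 'x': 56}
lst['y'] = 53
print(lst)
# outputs {'h': 5, 'x': 56, 'y': 53}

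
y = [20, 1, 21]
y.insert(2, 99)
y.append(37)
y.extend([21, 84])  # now [20, 1, 99, 21, 37, 21, 84]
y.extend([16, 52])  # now [20, 1, 99, 21, 37, 21, 84, 16, 52]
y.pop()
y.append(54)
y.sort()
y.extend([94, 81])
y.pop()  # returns 81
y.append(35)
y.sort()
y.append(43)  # [1, 16, 20, 21, 21, 35, 37, 54, 84, 94, 99, 43]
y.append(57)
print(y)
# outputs [1, 16, 20, 21, 21, 35, 37, 54, 84, 94, 99, 43, 57]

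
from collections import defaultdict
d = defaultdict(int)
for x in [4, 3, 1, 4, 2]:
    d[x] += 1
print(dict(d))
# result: {4: 2, 3: 1, 1: 1, 2: 1}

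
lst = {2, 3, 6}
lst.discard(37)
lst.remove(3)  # {2, 6}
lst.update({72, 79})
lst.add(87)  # {2, 6, 72, 79, 87}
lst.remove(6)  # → {2, 72, 79, 87}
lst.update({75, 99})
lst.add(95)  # {2, 72, 75, 79, 87, 95, 99}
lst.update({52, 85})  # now {2, 52, 72, 75, 79, 85, 87, 95, 99}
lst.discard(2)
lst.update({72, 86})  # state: {52, 72, 75, 79, 85, 86, 87, 95, 99}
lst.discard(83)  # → {52, 72, 75, 79, 85, 86, 87, 95, 99}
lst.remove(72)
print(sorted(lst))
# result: [52, 75, 79, 85, 86, 87, 95, 99]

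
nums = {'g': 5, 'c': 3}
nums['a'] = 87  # {'g': 5, 'c': 3, 'a': 87}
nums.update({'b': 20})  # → {'g': 5, 'c': 3, 'a': 87, 'b': 20}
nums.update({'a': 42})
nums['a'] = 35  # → {'g': 5, 'c': 3, 'a': 35, 'b': 20}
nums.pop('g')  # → 5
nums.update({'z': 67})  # {'c': 3, 'a': 35, 'b': 20, 'z': 67}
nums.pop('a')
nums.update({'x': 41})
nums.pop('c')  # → 3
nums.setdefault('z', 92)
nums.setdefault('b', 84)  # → 20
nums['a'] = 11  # {'b': 20, 'z': 67, 'x': 41, 'a': 11}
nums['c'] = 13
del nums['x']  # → {'b': 20, 'z': 67, 'a': 11, 'c': 13}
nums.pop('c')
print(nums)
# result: {'b': 20, 'z': 67, 'a': 11}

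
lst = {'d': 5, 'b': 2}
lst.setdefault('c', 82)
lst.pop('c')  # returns 82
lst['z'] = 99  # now {'d': 5, 'b': 2, 'z': 99}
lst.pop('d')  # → 5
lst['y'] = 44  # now {'b': 2, 'z': 99, 'y': 44}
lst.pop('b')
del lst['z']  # {'y': 44}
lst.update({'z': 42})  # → {'y': 44, 'z': 42}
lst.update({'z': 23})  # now {'y': 44, 'z': 23}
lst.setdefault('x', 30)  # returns 30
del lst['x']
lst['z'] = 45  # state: {'y': 44, 'z': 45}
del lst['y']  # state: {'z': 45}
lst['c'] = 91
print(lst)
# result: {'z': 45, 'c': 91}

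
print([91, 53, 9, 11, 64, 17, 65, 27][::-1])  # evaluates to [27, 65, 17, 64, 11, 9, 53, 91]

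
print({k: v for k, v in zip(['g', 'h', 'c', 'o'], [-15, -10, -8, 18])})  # {'g': -15, 'h': -10, 'c': -8, 'o': 18}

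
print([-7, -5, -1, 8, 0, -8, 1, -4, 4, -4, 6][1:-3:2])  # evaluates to [-5, 8, -8, -4]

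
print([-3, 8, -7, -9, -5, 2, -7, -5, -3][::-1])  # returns [-3, -5, -7, 2, -5, -9, -7, 8, -3]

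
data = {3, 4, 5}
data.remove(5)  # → {3, 4}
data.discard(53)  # {3, 4}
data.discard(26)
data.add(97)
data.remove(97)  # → {3, 4}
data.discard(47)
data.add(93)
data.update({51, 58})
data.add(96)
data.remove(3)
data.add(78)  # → {4, 51, 58, 78, 93, 96}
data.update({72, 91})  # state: {4, 51, 58, 72, 78, 91, 93, 96}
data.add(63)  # {4, 51, 58, 63, 72, 78, 91, 93, 96}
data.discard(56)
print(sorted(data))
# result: [4, 51, 58, 63, 72, 78, 91, 93, 96]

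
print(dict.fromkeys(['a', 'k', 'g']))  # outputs {'a': None, 'k': None, 'g': None}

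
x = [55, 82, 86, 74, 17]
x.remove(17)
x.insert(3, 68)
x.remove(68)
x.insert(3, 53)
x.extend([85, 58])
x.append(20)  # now [55, 82, 86, 53, 74, 85, 58, 20]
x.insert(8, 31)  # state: [55, 82, 86, 53, 74, 85, 58, 20, 31]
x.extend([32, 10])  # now [55, 82, 86, 53, 74, 85, 58, 20, 31, 32, 10]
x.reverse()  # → [10, 32, 31, 20, 58, 85, 74, 53, 86, 82, 55]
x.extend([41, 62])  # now [10, 32, 31, 20, 58, 85, 74, 53, 86, 82, 55, 41, 62]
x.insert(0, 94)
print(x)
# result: [94, 10, 32, 31, 20, 58, 85, 74, 53, 86, 82, 55, 41, 62]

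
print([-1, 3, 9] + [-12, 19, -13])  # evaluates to [-1, 3, 9, -12, 19, -13]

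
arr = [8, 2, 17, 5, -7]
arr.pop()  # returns -7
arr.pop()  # 5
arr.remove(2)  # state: [8, 17]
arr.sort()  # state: [8, 17]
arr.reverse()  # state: [17, 8]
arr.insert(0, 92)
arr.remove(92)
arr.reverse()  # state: [8, 17]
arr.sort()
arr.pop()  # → 17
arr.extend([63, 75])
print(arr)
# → [8, 63, 75]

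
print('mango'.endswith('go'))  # True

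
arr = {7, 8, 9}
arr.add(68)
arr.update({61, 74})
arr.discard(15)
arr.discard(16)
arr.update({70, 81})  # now {7, 8, 9, 61, 68, 70, 74, 81}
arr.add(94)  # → {7, 8, 9, 61, 68, 70, 74, 81, 94}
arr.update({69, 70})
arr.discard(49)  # {7, 8, 9, 61, 68, 69, 70, 74, 81, 94}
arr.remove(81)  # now {7, 8, 9, 61, 68, 69, 70, 74, 94}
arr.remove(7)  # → {8, 9, 61, 68, 69, 70, 74, 94}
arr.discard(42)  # {8, 9, 61, 68, 69, 70, 74, 94}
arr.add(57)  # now {8, 9, 57, 61, 68, 69, 70, 74, 94}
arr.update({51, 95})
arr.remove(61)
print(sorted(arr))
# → [8, 9, 51, 57, 68, 69, 70, 74, 94, 95]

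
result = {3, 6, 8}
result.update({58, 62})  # {3, 6, 8, 58, 62}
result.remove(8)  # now {3, 6, 58, 62}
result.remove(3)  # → {6, 58, 62}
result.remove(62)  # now {6, 58}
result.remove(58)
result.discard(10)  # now {6}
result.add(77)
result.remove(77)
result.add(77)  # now {6, 77}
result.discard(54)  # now {6, 77}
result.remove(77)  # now {6}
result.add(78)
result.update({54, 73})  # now {6, 54, 73, 78}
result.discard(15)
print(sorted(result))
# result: [6, 54, 73, 78]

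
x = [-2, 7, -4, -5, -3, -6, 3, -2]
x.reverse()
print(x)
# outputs [-2, 3, -6, -3, -5, -4, 7, -2]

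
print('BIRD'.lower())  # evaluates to bird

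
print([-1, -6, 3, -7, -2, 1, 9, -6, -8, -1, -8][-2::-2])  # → [-1, -6, 1, -7, -6]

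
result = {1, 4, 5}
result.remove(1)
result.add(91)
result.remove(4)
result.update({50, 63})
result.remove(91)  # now {5, 50, 63}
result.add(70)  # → {5, 50, 63, 70}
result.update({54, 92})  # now {5, 50, 54, 63, 70, 92}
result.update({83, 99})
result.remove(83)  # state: {5, 50, 54, 63, 70, 92, 99}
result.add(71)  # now {5, 50, 54, 63, 70, 71, 92, 99}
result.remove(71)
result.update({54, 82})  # {5, 50, 54, 63, 70, 82, 92, 99}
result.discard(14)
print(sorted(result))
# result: [5, 50, 54, 63, 70, 82, 92, 99]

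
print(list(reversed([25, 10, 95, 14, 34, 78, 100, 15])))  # [15, 100, 78, 34, 14, 95, 10, 25]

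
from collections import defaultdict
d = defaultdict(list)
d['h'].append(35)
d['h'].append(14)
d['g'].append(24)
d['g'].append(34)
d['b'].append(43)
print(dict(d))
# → {'h': [35, 14], 'g': [24, 34], 'b': [43]}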